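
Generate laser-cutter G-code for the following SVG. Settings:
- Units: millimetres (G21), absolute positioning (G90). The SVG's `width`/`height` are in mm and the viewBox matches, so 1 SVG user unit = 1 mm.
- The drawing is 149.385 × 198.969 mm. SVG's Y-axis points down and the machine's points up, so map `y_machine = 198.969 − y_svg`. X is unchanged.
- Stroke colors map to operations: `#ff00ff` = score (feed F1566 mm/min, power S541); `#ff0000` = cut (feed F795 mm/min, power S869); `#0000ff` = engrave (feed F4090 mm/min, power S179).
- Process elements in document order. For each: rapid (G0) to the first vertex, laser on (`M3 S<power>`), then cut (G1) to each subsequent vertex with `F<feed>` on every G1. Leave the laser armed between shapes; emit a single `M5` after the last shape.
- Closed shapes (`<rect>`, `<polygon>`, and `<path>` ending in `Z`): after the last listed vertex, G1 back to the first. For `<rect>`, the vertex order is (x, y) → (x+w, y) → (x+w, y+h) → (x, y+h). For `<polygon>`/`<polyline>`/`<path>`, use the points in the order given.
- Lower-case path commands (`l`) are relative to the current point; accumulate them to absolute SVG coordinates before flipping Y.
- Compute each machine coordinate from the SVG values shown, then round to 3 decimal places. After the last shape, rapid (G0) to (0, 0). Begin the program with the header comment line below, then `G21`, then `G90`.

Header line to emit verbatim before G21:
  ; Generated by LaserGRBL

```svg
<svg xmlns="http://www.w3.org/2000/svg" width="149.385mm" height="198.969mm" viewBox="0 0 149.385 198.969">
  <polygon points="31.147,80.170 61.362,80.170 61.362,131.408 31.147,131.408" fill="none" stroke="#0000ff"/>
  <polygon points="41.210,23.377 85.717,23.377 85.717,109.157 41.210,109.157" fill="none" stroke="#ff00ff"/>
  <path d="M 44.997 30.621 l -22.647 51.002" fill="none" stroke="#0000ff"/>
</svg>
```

; Generated by LaserGRBL
G21
G90
G0 X31.147 Y118.799
M3 S179
G1 X61.362 Y118.799 F4090
G1 X61.362 Y67.561 F4090
G1 X31.147 Y67.561 F4090
G1 X31.147 Y118.799 F4090
G0 X41.210 Y175.592
M3 S541
G1 X85.717 Y175.592 F1566
G1 X85.717 Y89.812 F1566
G1 X41.210 Y89.812 F1566
G1 X41.210 Y175.592 F1566
G0 X44.997 Y168.348
M3 S179
G1 X22.350 Y117.346 F4090
M5
G0 X0.000 Y0.000

Since the viewBox matches the mm dimensions, user units are millimetres directly. The only transform is the Y-flip y_m = 198.969 − y_svg.

Shape 1 is a rectangle drawn with `<polygon>`. Its stroke #0000ff means engrave at S179, F4090. After flipping Y the toolpath is (31.147,118.799) → (61.362,118.799) → (61.362,67.561) → (31.147,67.561) → (31.147,118.799), returning to the start.

Shape 2 is a rectangle drawn with `<polygon>`. Its stroke #ff00ff means score at S541, F1566. After flipping Y the toolpath is (41.210,175.592) → (85.717,175.592) → (85.717,89.812) → (41.210,89.812) → (41.210,175.592), returning to the start.

Shape 3 is a line segment drawn with `<path>`. Its stroke #0000ff means engrave at S179, F4090. After flipping Y the toolpath is (44.997,168.348) → (22.350,117.346).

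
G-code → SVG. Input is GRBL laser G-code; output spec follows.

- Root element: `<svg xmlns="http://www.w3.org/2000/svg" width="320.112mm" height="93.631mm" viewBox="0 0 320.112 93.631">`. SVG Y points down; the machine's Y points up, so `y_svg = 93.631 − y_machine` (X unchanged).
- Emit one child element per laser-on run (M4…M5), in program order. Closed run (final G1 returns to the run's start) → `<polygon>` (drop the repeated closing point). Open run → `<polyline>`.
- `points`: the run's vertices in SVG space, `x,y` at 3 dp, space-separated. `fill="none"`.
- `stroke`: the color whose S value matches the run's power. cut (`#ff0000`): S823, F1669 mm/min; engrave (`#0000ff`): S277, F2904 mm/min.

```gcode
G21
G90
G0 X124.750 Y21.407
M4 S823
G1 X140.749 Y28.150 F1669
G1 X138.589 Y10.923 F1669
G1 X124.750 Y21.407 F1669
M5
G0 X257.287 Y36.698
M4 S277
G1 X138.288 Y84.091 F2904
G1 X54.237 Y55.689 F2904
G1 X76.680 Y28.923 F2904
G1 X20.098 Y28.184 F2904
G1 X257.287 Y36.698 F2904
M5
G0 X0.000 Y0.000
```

Machine Y-up, SVG Y-down with viewBox height 93.631, so y_svg = 93.631 − y_machine; X carries over.

Run 1: S823 ⇒ cut layer `#ff0000`. The run returns to its start, so emit a `<polygon>` with points (Y-flipped): 124.750,72.224 140.749,65.481 138.589,82.708.

Run 2: power S277 maps to stroke `#0000ff` (engrave). The run returns to its start, so emit a `<polygon>` with points (Y-flipped): 257.287,56.933 138.288,9.540 54.237,37.942 76.680,64.708 20.098,65.447.

<svg xmlns="http://www.w3.org/2000/svg" width="320.112mm" height="93.631mm" viewBox="0 0 320.112 93.631">
  <polygon points="124.750,72.224 140.749,65.481 138.589,82.708" fill="none" stroke="#ff0000"/>
  <polygon points="257.287,56.933 138.288,9.540 54.237,37.942 76.680,64.708 20.098,65.447" fill="none" stroke="#0000ff"/>
</svg>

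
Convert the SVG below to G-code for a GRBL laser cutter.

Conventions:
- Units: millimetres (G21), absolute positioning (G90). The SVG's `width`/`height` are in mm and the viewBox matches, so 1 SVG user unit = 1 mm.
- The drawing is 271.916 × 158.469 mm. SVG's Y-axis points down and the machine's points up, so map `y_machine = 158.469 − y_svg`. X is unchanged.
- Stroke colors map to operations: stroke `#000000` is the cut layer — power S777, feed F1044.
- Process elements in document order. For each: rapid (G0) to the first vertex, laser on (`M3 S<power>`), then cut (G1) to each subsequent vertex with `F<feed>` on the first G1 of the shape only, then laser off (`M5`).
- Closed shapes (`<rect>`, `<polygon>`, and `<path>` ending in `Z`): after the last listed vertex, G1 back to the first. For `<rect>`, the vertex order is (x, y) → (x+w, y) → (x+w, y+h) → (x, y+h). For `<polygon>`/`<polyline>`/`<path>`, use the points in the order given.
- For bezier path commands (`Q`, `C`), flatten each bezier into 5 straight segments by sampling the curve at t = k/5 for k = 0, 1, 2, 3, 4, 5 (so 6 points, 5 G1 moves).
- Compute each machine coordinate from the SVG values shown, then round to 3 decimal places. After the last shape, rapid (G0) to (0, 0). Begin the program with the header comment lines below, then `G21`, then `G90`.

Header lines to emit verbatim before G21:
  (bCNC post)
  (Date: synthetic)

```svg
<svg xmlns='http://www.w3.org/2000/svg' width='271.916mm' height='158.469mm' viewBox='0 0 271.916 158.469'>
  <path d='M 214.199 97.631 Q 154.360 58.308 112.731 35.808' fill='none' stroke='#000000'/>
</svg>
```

Since the viewBox matches the mm dimensions, user units are millimetres directly. The only transform is the Y-flip y_m = 158.469 − y_svg.

Shape 1 is a quadratic bezier drawn with `<path>`. Its stroke #000000 means cut at S777, F1044. After flipping Y the toolpath is (214.199,60.838) → (190.992,75.894) → (169.241,89.605) → (148.948,101.969) → (130.111,112.988) → (112.731,122.661).

(bCNC post)
(Date: synthetic)
G21
G90
G0 X214.199 Y60.838
M3 S777
G1 X190.992 Y75.894 F1044
G1 X169.241 Y89.605
G1 X148.948 Y101.969
G1 X130.111 Y112.988
G1 X112.731 Y122.661
M5
G0 X0.000 Y0.000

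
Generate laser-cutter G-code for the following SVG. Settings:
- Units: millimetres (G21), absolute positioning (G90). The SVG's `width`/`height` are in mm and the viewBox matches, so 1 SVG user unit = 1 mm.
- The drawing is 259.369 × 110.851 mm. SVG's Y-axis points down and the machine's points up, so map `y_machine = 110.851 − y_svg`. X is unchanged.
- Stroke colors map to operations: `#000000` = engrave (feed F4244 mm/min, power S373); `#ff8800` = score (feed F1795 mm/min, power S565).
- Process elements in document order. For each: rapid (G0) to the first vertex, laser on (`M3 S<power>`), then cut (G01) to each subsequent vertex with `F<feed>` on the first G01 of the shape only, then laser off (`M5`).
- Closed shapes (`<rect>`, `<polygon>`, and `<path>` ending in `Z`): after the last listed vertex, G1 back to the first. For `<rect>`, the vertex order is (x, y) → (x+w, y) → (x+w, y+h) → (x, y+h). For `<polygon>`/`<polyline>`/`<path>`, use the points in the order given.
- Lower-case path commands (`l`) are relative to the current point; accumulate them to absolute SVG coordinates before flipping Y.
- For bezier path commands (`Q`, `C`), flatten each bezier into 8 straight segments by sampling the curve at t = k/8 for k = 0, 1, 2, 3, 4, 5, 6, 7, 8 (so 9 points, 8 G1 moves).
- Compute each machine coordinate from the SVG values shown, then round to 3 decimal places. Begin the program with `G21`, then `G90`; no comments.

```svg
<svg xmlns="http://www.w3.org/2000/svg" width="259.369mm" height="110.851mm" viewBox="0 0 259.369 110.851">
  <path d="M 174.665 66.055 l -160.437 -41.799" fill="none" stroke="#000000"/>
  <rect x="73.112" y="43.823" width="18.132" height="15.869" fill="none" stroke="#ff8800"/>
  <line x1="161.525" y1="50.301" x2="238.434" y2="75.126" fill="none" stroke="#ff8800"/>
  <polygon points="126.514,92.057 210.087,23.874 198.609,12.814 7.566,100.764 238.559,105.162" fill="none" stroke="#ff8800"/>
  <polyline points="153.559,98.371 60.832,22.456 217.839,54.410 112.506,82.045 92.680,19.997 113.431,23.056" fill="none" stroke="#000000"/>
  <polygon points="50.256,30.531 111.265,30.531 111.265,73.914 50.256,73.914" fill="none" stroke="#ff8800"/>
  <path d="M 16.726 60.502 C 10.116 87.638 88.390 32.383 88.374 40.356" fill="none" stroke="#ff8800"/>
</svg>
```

G21
G90
G0 X174.665 Y44.796
M3 S373
G01 X14.228 Y86.595 F4244
M5
G0 X73.112 Y67.028
M3 S565
G01 X91.244 Y67.028 F1795
G01 X91.244 Y51.159
G01 X73.112 Y51.159
G01 X73.112 Y67.028
M5
G0 X161.525 Y60.550
M3 S565
G01 X238.434 Y35.725 F1795
M5
G0 X126.514 Y18.794
M3 S565
G01 X210.087 Y86.977 F1795
G01 X198.609 Y98.037
G01 X7.566 Y10.087
G01 X238.559 Y5.689
G01 X126.514 Y18.794
M5
G0 X153.559 Y12.480
M3 S373
G01 X60.832 Y88.395 F4244
G01 X217.839 Y56.441
G01 X112.506 Y28.806
G01 X92.680 Y90.854
G01 X113.431 Y87.795
M5
G0 X50.256 Y80.320
M3 S565
G01 X111.265 Y80.320 F1795
G01 X111.265 Y36.937
G01 X50.256 Y36.937
G01 X50.256 Y80.320
M5
G0 X16.726 Y50.349
M3 S565
G01 X17.907 Y43.751 F1795
G01 X25.135 Y43.170
G01 X36.495 Y46.901
G01 X50.077 Y53.236
G01 X63.968 Y60.469
G01 X76.256 Y66.895
G01 X85.029 Y70.805
G01 X88.374 Y70.495
M5

viewBox `0 0 259.369 110.851` with mm width/height → 1 unit = 1 mm. Flip: y_m = 110.851 − y_svg.

**Shape 1** — `<path>` line segment, stroke `#000000` → engrave (S373, F4244). Machine vertices: (174.665,44.796) → (14.228,86.595). Open path.

**Shape 2** — `<rect>` rectangle, stroke `#ff8800` → score (S565, F1795). Machine vertices: (73.112,67.028) → (91.244,67.028) → (91.244,51.159) → (73.112,51.159) → (73.112,67.028). Closed: final G1 returns to the first vertex.

**Shape 3** — `<line>` line segment, stroke `#ff8800` → score (S565, F1795). Machine vertices: (161.525,60.550) → (238.434,35.725). Open path.

**Shape 4** — `<polygon>` closed polygon, stroke `#ff8800` → score (S565, F1795). Machine vertices: (126.514,18.794) → (210.087,86.977) → (198.609,98.037) → (7.566,10.087) → (238.559,5.689) → (126.514,18.794). Closed: final G1 returns to the first vertex.

**Shape 5** — `<polyline>` open polyline, stroke `#000000` → engrave (S373, F4244). Machine vertices: (153.559,12.480) → (60.832,88.395) → (217.839,56.441) → (112.506,28.806) → (92.680,90.854) → (113.431,87.795). Open path.

**Shape 6** — `<polygon>` rectangle, stroke `#ff8800` → score (S565, F1795). Machine vertices: (50.256,80.320) → (111.265,80.320) → (111.265,36.937) → (50.256,36.937) → (50.256,80.320). Closed: final G1 returns to the first vertex.

**Shape 7** — `<path>` cubic bezier, stroke `#ff8800` → score (S565, F1795). Control points (SVG): P0=(16.726,60.502), P1=(10.116,87.638), P2=(88.390,32.383), P3=(88.374,40.356); sampled at t=k/8. Machine vertices: (16.726,50.349) → (17.907,43.751) → (25.135,43.170) → (36.495,46.901) → (50.077,53.236) → (63.968,60.469) → (76.256,66.895) → (85.029,70.805) → (88.374,70.495). Open path.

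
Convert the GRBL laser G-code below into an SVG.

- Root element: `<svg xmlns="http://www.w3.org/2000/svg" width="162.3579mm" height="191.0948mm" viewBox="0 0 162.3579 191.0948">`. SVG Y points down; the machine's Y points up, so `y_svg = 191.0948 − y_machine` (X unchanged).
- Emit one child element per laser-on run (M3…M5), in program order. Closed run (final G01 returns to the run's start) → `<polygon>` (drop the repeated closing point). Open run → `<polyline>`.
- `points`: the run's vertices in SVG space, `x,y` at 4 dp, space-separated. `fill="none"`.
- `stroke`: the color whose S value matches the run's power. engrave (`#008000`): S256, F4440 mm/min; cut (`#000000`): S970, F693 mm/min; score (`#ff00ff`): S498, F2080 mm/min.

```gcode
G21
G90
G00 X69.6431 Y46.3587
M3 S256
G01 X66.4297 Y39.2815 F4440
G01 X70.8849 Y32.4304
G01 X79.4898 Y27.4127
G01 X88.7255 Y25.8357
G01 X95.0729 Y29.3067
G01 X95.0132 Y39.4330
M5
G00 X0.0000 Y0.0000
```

<svg xmlns="http://www.w3.org/2000/svg" width="162.3579mm" height="191.0948mm" viewBox="0 0 162.3579 191.0948">
  <polyline points="69.6431,144.7361 66.4297,151.8133 70.8849,158.6644 79.4898,163.6821 88.7255,165.2591 95.0729,161.7881 95.0132,151.6618" fill="none" stroke="#008000"/>
</svg>

Each laser-on run becomes one SVG element. Flip Y back into SVG space with y_svg = 191.0948 − y_machine. Every run uses S256, so all elements get stroke `#008000` (engrave).

Run 1: The run is open, so emit a `<polyline>` with points (Y-flipped): 69.6431,144.7361 66.4297,151.8133 70.8849,158.6644 79.4898,163.6821 88.7255,165.2591 95.0729,161.7881 95.0132,151.6618.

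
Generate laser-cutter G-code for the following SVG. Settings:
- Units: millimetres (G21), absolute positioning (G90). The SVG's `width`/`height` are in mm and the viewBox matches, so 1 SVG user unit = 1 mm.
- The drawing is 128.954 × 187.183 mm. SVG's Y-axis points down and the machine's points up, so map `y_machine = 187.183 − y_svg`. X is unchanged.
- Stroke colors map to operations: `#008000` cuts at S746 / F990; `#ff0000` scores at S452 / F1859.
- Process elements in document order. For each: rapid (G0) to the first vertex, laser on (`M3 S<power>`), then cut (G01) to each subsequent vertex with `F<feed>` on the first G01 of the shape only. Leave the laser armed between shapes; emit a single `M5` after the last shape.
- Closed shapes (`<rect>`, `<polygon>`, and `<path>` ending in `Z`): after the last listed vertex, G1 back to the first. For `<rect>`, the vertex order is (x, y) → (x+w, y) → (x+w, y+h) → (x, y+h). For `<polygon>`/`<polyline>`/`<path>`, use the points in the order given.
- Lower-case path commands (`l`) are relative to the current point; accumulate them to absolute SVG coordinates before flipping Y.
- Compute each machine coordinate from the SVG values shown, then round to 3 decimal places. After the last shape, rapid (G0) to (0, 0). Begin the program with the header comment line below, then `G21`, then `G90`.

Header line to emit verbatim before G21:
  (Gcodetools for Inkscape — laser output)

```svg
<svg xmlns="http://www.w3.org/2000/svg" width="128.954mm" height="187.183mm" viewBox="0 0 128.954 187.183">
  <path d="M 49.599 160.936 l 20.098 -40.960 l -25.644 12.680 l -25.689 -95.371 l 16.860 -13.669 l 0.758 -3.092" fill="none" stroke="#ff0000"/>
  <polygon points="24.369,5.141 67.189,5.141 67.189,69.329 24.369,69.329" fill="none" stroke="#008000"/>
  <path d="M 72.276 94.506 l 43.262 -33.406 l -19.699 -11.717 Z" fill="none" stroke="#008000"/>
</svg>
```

viewBox `0 0 128.954 187.183` with mm width/height → 1 unit = 1 mm. Flip: y_m = 187.183 − y_svg.

**Shape 1** — `<path>` open polyline, stroke `#ff0000` → score (S452, F1859). Machine vertices: (49.599,26.247) → (69.697,67.207) → (44.053,54.527) → (18.364,149.898) → (35.224,163.567) → (35.982,166.659). Open path.

**Shape 2** — `<polygon>` rectangle, stroke `#008000` → cut (S746, F990). Machine vertices: (24.369,182.042) → (67.189,182.042) → (67.189,117.854) → (24.369,117.854) → (24.369,182.042). Closed: final G1 returns to the first vertex.

**Shape 3** — `<path>` closed polygon, stroke `#008000` → cut (S746, F990). Machine vertices: (72.276,92.677) → (115.538,126.083) → (95.839,137.800) → (72.276,92.677). Closed: final G1 returns to the first vertex.

(Gcodetools for Inkscape — laser output)
G21
G90
G0 X49.599 Y26.247
M3 S452
G01 X69.697 Y67.207 F1859
G01 X44.053 Y54.527
G01 X18.364 Y149.898
G01 X35.224 Y163.567
G01 X35.982 Y166.659
G0 X24.369 Y182.042
M3 S746
G01 X67.189 Y182.042 F990
G01 X67.189 Y117.854
G01 X24.369 Y117.854
G01 X24.369 Y182.042
G0 X72.276 Y92.677
M3 S746
G01 X115.538 Y126.083 F990
G01 X95.839 Y137.800
G01 X72.276 Y92.677
M5
G0 X0.000 Y0.000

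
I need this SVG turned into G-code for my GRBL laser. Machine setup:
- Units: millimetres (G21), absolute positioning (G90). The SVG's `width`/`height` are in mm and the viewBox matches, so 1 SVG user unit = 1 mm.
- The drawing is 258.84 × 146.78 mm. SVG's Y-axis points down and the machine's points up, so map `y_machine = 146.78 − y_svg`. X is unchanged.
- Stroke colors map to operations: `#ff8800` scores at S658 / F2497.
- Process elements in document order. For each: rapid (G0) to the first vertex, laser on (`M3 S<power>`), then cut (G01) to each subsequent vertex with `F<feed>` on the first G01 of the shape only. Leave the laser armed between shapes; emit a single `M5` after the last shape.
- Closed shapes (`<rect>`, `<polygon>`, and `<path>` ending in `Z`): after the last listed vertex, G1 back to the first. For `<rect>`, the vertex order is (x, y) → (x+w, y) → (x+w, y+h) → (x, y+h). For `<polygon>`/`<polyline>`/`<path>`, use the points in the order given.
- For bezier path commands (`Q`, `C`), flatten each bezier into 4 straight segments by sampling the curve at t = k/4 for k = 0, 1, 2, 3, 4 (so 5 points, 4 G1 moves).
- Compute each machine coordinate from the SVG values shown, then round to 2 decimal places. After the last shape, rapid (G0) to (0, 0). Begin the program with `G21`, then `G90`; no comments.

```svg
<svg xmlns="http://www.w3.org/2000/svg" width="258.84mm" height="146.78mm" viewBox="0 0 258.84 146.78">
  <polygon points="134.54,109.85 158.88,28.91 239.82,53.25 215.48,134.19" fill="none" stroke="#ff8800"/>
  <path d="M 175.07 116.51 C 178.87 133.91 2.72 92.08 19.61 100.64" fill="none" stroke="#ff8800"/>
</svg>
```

G21
G90
G0 X134.54 Y36.93
M3 S658
G01 X158.88 Y117.87 F2497
G01 X239.82 Y93.53
G01 X215.48 Y12.59
G01 X134.54 Y36.93
G0 X175.07 Y30.27
M3 S658
G01 X150.01 Y26.61 F2497
G01 X92.43 Y34.89
G01 X37.31 Y44.82
G01 X19.61 Y46.14
M5
G0 X0.00 Y0.00

viewBox `0 0 258.84 146.78` with mm width/height → 1 unit = 1 mm. Flip: y_m = 146.78 − y_svg.

**Shape 1** — `<polygon>` regular polygon, stroke `#ff8800` → score (S658, F2497). Machine vertices: (134.54,36.93) → (158.88,117.87) → (239.82,93.53) → (215.48,12.59) → (134.54,36.93). Closed: final G1 returns to the first vertex.

**Shape 2** — `<path>` cubic bezier, stroke `#ff8800` → score (S658, F2497). Control points (SVG): P0=(175.07,116.51), P1=(178.87,133.91), P2=(2.72,92.08), P3=(19.61,100.64); sampled at t=k/4. Machine vertices: (175.07,30.27) → (150.01,26.61) → (92.43,34.89) → (37.31,44.82) → (19.61,46.14). Open path.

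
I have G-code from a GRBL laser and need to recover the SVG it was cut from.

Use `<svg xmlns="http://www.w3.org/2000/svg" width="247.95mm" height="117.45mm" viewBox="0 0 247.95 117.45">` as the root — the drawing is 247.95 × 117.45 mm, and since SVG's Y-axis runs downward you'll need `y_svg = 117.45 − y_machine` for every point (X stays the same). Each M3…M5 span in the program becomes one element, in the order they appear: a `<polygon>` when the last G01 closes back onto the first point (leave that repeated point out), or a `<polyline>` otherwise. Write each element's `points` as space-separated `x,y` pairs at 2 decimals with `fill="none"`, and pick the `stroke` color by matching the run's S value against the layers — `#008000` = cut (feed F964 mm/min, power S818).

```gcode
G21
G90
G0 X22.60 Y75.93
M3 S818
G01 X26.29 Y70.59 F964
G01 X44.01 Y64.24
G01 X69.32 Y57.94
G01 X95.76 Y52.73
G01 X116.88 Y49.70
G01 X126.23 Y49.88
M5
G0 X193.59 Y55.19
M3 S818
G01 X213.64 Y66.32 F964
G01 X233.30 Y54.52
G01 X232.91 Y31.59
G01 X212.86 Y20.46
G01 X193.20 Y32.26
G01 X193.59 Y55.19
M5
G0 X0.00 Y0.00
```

Each laser-on run becomes one SVG element. Flip Y back into SVG space with y_svg = 117.45 − y_machine. Every run uses S818, so all elements get stroke `#008000` (cut).

Run 1: The run is open, so emit a `<polyline>` with points (Y-flipped): 22.60,41.52 26.29,46.86 44.01,53.21 69.32,59.51 95.76,64.72 116.88,67.75 126.23,67.57.

Run 2: The run returns to its start, so emit a `<polygon>` with points (Y-flipped): 193.59,62.26 213.64,51.13 233.30,62.93 232.91,85.86 212.86,96.99 193.20,85.19.

<svg xmlns="http://www.w3.org/2000/svg" width="247.95mm" height="117.45mm" viewBox="0 0 247.95 117.45">
  <polyline points="22.60,41.52 26.29,46.86 44.01,53.21 69.32,59.51 95.76,64.72 116.88,67.75 126.23,67.57" fill="none" stroke="#008000"/>
  <polygon points="193.59,62.26 213.64,51.13 233.30,62.93 232.91,85.86 212.86,96.99 193.20,85.19" fill="none" stroke="#008000"/>
</svg>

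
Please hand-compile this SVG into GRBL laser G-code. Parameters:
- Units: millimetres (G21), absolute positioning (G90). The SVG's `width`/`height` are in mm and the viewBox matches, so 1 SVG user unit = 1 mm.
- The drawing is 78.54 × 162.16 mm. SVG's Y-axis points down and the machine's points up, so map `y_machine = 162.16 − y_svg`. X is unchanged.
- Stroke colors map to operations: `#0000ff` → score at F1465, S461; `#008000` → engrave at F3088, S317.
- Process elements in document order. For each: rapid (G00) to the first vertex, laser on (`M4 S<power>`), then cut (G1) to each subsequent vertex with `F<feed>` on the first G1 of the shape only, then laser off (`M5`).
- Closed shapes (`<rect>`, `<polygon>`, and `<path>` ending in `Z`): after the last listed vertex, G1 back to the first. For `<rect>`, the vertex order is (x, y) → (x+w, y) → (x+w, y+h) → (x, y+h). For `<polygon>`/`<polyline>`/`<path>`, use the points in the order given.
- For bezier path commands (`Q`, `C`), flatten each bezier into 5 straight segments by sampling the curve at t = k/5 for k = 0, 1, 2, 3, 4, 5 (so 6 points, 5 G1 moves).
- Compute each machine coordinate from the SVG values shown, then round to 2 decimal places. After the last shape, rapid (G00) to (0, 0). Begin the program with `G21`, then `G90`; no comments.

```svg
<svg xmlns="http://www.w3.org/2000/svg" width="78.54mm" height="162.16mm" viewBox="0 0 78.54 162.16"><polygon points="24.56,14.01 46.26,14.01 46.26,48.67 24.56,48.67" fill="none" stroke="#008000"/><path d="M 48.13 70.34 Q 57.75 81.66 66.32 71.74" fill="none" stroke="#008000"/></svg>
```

1 u = 1 mm; y_m = 162.16 − y.

[1] `<polygon>` rectangle, #008000→engrave S317 F3088: (24.56,148.15) → (46.26,148.15) → (46.26,113.49) → (24.56,113.49) → (24.56,148.15) (closed)

[2] `<path>` quadratic bezier, #008000→engrave S317 F3088: (48.13,91.82) → (51.94,88.14) → (55.66,86.16) → (59.30,85.88) → (62.85,87.30) → (66.32,90.42)

G21
G90
G00 X24.56 Y148.15
M4 S317
G1 X46.26 Y148.15 F3088
G1 X46.26 Y113.49
G1 X24.56 Y113.49
G1 X24.56 Y148.15
M5
G00 X48.13 Y91.82
M4 S317
G1 X51.94 Y88.14 F3088
G1 X55.66 Y86.16
G1 X59.30 Y85.88
G1 X62.85 Y87.30
G1 X66.32 Y90.42
M5
G00 X0.00 Y0.00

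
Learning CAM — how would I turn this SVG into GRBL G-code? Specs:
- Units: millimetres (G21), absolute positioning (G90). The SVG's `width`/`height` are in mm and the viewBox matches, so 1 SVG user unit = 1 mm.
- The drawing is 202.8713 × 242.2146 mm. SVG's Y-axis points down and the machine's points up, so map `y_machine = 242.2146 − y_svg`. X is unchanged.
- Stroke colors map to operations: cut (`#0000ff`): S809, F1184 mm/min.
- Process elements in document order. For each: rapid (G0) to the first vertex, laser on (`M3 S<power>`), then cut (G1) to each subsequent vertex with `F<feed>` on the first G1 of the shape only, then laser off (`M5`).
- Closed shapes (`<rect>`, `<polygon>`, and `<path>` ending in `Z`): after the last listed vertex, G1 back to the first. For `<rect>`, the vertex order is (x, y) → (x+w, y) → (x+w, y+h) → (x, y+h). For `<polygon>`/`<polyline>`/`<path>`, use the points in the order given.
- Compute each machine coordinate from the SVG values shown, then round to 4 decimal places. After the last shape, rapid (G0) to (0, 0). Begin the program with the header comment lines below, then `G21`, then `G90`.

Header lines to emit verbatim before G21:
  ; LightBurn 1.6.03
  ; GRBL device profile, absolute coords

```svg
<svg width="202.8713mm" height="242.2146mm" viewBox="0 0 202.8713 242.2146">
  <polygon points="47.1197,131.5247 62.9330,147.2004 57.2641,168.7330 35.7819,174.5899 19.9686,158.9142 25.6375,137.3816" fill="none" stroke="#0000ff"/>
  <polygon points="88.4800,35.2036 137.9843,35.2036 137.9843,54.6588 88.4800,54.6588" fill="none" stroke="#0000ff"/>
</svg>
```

viewBox `0 0 202.8713 242.2146` with mm width/height → 1 unit = 1 mm. Flip: y_m = 242.2146 − y_svg.

**Shape 1** — `<polygon>` regular polygon, stroke `#0000ff` → cut (S809, F1184). Machine vertices: (47.1197,110.6899) → (62.9330,95.0142) → (57.2641,73.4816) → (35.7819,67.6247) → (19.9686,83.3004) → (25.6375,104.8330) → (47.1197,110.6899). Closed: final G1 returns to the first vertex.

**Shape 2** — `<polygon>` rectangle, stroke `#0000ff` → cut (S809, F1184). Machine vertices: (88.4800,207.0110) → (137.9843,207.0110) → (137.9843,187.5558) → (88.4800,187.5558) → (88.4800,207.0110). Closed: final G1 returns to the first vertex.

; LightBurn 1.6.03
; GRBL device profile, absolute coords
G21
G90
G0 X47.1197 Y110.6899
M3 S809
G1 X62.9330 Y95.0142 F1184
G1 X57.2641 Y73.4816
G1 X35.7819 Y67.6247
G1 X19.9686 Y83.3004
G1 X25.6375 Y104.8330
G1 X47.1197 Y110.6899
M5
G0 X88.4800 Y207.0110
M3 S809
G1 X137.9843 Y207.0110 F1184
G1 X137.9843 Y187.5558
G1 X88.4800 Y187.5558
G1 X88.4800 Y207.0110
M5
G0 X0.0000 Y0.0000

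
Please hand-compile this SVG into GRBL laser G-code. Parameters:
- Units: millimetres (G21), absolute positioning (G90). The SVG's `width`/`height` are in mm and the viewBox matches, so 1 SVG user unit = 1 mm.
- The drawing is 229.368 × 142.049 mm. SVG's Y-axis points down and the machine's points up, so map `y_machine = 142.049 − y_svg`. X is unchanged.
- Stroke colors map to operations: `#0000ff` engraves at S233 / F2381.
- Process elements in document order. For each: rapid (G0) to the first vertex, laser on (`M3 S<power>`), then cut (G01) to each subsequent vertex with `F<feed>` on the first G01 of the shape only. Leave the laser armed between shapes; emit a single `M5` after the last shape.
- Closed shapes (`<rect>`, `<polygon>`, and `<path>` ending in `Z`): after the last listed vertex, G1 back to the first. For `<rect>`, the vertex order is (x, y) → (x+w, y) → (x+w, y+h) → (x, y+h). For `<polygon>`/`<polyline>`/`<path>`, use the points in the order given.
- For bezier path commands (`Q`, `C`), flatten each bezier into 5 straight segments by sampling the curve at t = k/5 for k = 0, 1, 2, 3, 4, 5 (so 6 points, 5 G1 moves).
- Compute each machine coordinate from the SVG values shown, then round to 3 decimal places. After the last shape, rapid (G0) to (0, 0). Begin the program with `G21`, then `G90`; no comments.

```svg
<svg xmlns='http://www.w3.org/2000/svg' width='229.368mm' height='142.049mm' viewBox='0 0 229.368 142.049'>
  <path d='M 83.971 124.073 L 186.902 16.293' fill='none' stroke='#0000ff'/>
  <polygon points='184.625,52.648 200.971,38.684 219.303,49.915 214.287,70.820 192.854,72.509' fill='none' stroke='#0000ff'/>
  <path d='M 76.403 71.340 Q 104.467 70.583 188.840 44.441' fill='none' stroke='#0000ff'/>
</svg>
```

1 u = 1 mm; y_m = 142.049 − y.

[1] `<path>` line segment, #0000ff→engrave S233 F2381: (83.971,17.976) → (186.902,125.756)

[2] `<polygon>` regular polygon, #0000ff→engrave S233 F2381: (184.625,89.401) → (200.971,103.365) → (219.303,92.134) → (214.287,71.229) → (192.854,69.540) → (184.625,89.401) (closed)

[3] `<path>` quadratic bezier, #0000ff→engrave S233 F2381: (76.403,70.709) → (89.881,72.027) → (107.864,75.376) → (130.351,80.756) → (157.343,88.167) → (188.840,97.608)

G21
G90
G0 X83.971 Y17.976
M3 S233
G01 X186.902 Y125.756 F2381
G0 X184.625 Y89.401
M3 S233
G01 X200.971 Y103.365 F2381
G01 X219.303 Y92.134
G01 X214.287 Y71.229
G01 X192.854 Y69.540
G01 X184.625 Y89.401
G0 X76.403 Y70.709
M3 S233
G01 X89.881 Y72.027 F2381
G01 X107.864 Y75.376
G01 X130.351 Y80.756
G01 X157.343 Y88.167
G01 X188.840 Y97.608
M5
G0 X0.000 Y0.000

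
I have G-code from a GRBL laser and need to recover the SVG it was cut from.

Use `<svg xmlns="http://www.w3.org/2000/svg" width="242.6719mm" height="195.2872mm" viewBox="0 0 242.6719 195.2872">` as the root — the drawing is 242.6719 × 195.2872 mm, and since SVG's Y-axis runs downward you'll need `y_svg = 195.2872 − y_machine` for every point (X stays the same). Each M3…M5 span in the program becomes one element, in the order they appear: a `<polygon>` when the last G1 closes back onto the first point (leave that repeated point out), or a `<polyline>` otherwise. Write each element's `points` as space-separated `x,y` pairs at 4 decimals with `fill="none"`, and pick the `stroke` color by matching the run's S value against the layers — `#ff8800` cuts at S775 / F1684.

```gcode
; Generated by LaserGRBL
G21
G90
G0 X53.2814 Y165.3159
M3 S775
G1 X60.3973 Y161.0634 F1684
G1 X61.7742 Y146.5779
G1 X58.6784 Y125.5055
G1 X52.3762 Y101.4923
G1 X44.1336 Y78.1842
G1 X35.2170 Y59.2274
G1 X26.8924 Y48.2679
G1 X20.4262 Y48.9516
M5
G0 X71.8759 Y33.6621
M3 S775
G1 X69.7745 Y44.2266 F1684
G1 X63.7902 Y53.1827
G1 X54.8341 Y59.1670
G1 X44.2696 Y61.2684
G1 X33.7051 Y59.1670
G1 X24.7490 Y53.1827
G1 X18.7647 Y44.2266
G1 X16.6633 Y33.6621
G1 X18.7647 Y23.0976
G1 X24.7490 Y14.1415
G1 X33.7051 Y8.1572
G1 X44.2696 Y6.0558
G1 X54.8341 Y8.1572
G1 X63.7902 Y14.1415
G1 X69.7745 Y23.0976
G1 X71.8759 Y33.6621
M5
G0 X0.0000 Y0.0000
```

Each laser-on run becomes one SVG element. Flip Y back into SVG space with y_svg = 195.2872 − y_machine. Every run uses S775, so all elements get stroke `#ff8800` (cut).

Run 1: The run is open, so emit a `<polyline>` with points (Y-flipped): 53.2814,29.9713 60.3973,34.2238 61.7742,48.7093 58.6784,69.7817 52.3762,93.7949 44.1336,117.1030 35.2170,136.0598 26.8924,147.0193 20.4262,146.3356.

Run 2: The run returns to its start, so emit a `<polygon>` with points (Y-flipped): 71.8759,161.6251 69.7745,151.0606 63.7902,142.1045 54.8341,136.1202 44.2696,134.0188 33.7051,136.1202 24.7490,142.1045 18.7647,151.0606 16.6633,161.6251 18.7647,172.1896 24.7490,181.1457 33.7051,187.1300 44.2696,189.2314 54.8341,187.1300 63.7902,181.1457 69.7745,172.1896.

<svg xmlns="http://www.w3.org/2000/svg" width="242.6719mm" height="195.2872mm" viewBox="0 0 242.6719 195.2872">
  <polyline points="53.2814,29.9713 60.3973,34.2238 61.7742,48.7093 58.6784,69.7817 52.3762,93.7949 44.1336,117.1030 35.2170,136.0598 26.8924,147.0193 20.4262,146.3356" fill="none" stroke="#ff8800"/>
  <polygon points="71.8759,161.6251 69.7745,151.0606 63.7902,142.1045 54.8341,136.1202 44.2696,134.0188 33.7051,136.1202 24.7490,142.1045 18.7647,151.0606 16.6633,161.6251 18.7647,172.1896 24.7490,181.1457 33.7051,187.1300 44.2696,189.2314 54.8341,187.1300 63.7902,181.1457 69.7745,172.1896" fill="none" stroke="#ff8800"/>
</svg>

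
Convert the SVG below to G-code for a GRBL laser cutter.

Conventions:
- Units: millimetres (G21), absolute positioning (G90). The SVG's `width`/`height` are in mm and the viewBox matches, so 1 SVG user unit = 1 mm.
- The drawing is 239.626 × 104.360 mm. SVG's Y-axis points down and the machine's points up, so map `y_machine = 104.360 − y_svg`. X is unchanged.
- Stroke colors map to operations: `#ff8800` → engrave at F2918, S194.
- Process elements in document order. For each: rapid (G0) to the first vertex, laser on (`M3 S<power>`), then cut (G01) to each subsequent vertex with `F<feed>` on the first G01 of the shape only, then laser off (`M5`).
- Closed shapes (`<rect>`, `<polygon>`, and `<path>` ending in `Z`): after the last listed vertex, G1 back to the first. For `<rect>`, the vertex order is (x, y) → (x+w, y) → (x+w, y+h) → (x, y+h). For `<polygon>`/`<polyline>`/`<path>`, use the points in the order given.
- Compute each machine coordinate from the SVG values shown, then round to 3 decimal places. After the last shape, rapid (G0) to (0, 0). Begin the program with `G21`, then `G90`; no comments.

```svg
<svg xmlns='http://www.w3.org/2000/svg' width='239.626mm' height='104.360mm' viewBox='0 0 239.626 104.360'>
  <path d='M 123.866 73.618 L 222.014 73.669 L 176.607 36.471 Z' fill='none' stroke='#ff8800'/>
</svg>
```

G21
G90
G0 X123.866 Y30.742
M3 S194
G01 X222.014 Y30.691 F2918
G01 X176.607 Y67.889
G01 X123.866 Y30.742
M5
G0 X0.000 Y0.000

Since the viewBox matches the mm dimensions, user units are millimetres directly. The only transform is the Y-flip y_m = 104.360 − y_svg.

Shape 1 is a closed polygon drawn with `<path>`. Its stroke #ff8800 means engrave at S194, F2918. After flipping Y the toolpath is (123.866,30.742) → (222.014,30.691) → (176.607,67.889) → (123.866,30.742), returning to the start.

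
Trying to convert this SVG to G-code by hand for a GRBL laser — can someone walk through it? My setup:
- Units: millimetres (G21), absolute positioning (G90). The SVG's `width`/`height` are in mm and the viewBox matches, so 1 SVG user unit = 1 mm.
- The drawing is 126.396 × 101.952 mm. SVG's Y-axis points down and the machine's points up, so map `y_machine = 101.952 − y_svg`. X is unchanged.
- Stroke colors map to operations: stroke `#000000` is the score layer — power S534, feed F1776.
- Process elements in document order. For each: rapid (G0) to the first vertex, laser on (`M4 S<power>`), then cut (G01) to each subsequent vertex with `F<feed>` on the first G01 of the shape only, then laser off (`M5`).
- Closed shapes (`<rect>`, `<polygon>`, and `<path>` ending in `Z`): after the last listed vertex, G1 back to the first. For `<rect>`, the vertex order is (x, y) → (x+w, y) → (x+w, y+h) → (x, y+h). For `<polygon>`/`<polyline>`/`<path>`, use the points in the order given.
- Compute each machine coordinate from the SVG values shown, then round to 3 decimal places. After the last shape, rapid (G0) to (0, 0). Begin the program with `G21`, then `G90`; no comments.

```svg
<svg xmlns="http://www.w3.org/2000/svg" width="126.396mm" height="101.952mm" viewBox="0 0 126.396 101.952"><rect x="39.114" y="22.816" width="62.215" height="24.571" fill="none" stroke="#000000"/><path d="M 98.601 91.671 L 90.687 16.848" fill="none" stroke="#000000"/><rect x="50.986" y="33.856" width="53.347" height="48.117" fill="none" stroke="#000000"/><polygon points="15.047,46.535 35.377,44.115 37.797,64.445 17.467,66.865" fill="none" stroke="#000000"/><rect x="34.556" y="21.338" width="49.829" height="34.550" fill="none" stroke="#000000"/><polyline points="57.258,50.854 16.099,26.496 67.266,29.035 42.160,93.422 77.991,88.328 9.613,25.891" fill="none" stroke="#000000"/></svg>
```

1 u = 1 mm; y_m = 101.952 − y.

[1] `<rect>` rectangle, #000000→score S534 F1776: (39.114,79.136) → (101.329,79.136) → (101.329,54.565) → (39.114,54.565) → (39.114,79.136) (closed)

[2] `<path>` line segment, #000000→score S534 F1776: (98.601,10.281) → (90.687,85.104)

[3] `<rect>` rectangle, #000000→score S534 F1776: (50.986,68.096) → (104.333,68.096) → (104.333,19.979) → (50.986,19.979) → (50.986,68.096) (closed)

[4] `<polygon>` regular polygon, #000000→score S534 F1776: (15.047,55.417) → (35.377,57.837) → (37.797,37.507) → (17.467,35.087) → (15.047,55.417) (closed)

[5] `<rect>` rectangle, #000000→score S534 F1776: (34.556,80.614) → (84.385,80.614) → (84.385,46.064) → (34.556,46.064) → (34.556,80.614) (closed)

[6] `<polyline>` open polyline, #000000→score S534 F1776: (57.258,51.098) → (16.099,75.456) → (67.266,72.917) → (42.160,8.530) → (77.991,13.624) → (9.613,76.061)

G21
G90
G0 X39.114 Y79.136
M4 S534
G01 X101.329 Y79.136 F1776
G01 X101.329 Y54.565
G01 X39.114 Y54.565
G01 X39.114 Y79.136
M5
G0 X98.601 Y10.281
M4 S534
G01 X90.687 Y85.104 F1776
M5
G0 X50.986 Y68.096
M4 S534
G01 X104.333 Y68.096 F1776
G01 X104.333 Y19.979
G01 X50.986 Y19.979
G01 X50.986 Y68.096
M5
G0 X15.047 Y55.417
M4 S534
G01 X35.377 Y57.837 F1776
G01 X37.797 Y37.507
G01 X17.467 Y35.087
G01 X15.047 Y55.417
M5
G0 X34.556 Y80.614
M4 S534
G01 X84.385 Y80.614 F1776
G01 X84.385 Y46.064
G01 X34.556 Y46.064
G01 X34.556 Y80.614
M5
G0 X57.258 Y51.098
M4 S534
G01 X16.099 Y75.456 F1776
G01 X67.266 Y72.917
G01 X42.160 Y8.530
G01 X77.991 Y13.624
G01 X9.613 Y76.061
M5
G0 X0.000 Y0.000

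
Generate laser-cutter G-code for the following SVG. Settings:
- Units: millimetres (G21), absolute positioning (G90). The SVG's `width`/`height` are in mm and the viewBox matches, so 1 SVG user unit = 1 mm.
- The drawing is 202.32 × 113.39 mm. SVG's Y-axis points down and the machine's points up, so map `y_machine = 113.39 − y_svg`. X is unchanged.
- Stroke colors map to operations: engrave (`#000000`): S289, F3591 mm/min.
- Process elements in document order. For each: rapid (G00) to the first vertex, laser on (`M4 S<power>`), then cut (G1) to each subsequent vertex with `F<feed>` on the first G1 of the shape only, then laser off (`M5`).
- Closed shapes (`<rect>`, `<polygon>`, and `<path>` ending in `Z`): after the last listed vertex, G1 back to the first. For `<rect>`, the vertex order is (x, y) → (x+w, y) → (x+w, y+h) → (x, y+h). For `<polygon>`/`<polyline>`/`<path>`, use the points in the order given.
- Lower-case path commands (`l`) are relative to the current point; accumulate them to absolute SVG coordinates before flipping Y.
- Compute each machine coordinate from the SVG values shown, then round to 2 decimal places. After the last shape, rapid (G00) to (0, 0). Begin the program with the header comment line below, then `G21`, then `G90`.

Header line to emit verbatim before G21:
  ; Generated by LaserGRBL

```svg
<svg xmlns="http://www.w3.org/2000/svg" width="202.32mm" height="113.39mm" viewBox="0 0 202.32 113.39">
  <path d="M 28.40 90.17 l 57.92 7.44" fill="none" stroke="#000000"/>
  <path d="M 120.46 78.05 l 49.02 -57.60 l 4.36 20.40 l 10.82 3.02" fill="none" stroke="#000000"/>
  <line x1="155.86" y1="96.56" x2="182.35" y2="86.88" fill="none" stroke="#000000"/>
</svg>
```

viewBox `0 0 202.32 113.39` with mm width/height → 1 unit = 1 mm. Flip: y_m = 113.39 − y_svg.

**Shape 1** — `<path>` line segment, stroke `#000000` → engrave (S289, F3591). Machine vertices: (28.40,23.22) → (86.32,15.78). Open path.

**Shape 2** — `<path>` open polyline, stroke `#000000` → engrave (S289, F3591). Machine vertices: (120.46,35.34) → (169.48,92.94) → (173.84,72.54) → (184.66,69.52). Open path.

**Shape 3** — `<line>` line segment, stroke `#000000` → engrave (S289, F3591). Machine vertices: (155.86,16.83) → (182.35,26.51). Open path.

; Generated by LaserGRBL
G21
G90
G00 X28.40 Y23.22
M4 S289
G1 X86.32 Y15.78 F3591
M5
G00 X120.46 Y35.34
M4 S289
G1 X169.48 Y92.94 F3591
G1 X173.84 Y72.54
G1 X184.66 Y69.52
M5
G00 X155.86 Y16.83
M4 S289
G1 X182.35 Y26.51 F3591
M5
G00 X0.00 Y0.00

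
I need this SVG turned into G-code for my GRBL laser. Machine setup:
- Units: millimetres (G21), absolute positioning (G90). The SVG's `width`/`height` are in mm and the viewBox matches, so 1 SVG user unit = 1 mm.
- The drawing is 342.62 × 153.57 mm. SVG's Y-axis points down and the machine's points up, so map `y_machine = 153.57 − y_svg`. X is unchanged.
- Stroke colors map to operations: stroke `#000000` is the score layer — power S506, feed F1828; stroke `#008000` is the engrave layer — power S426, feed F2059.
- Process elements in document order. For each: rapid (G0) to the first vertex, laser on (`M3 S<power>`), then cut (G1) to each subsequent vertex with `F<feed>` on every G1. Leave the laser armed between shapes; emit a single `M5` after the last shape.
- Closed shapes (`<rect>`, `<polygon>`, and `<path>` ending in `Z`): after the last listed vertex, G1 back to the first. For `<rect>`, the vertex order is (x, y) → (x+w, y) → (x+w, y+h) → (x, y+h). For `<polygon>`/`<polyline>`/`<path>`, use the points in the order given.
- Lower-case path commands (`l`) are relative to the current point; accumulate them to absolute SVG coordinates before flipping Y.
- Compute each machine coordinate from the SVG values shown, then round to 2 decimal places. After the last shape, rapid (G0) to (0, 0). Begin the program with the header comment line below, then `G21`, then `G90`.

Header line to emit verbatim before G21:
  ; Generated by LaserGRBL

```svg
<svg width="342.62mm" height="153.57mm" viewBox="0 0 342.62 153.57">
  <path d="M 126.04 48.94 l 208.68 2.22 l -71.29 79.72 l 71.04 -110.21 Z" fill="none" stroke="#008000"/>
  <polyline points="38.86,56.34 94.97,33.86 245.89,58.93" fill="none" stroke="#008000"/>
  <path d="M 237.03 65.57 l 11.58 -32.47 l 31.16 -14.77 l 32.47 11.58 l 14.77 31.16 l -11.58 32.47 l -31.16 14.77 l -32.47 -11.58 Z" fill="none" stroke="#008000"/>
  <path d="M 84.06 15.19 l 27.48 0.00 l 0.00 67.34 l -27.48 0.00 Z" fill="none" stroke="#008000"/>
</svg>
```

; Generated by LaserGRBL
G21
G90
G0 X126.04 Y104.63
M3 S426
G1 X334.72 Y102.41 F2059
G1 X263.43 Y22.69 F2059
G1 X334.47 Y132.90 F2059
G1 X126.04 Y104.63 F2059
G0 X38.86 Y97.23
M3 S426
G1 X94.97 Y119.71 F2059
G1 X245.89 Y94.64 F2059
G0 X237.03 Y88.00
M3 S426
G1 X248.61 Y120.47 F2059
G1 X279.77 Y135.24 F2059
G1 X312.24 Y123.66 F2059
G1 X327.01 Y92.50 F2059
G1 X315.43 Y60.03 F2059
G1 X284.27 Y45.26 F2059
G1 X251.80 Y56.84 F2059
G1 X237.03 Y88.00 F2059
G0 X84.06 Y138.38
M3 S426
G1 X111.54 Y138.38 F2059
G1 X111.54 Y71.04 F2059
G1 X84.06 Y71.04 F2059
G1 X84.06 Y138.38 F2059
M5
G0 X0.00 Y0.00

1 u = 1 mm; y_m = 153.57 − y.

[1] `<path>` closed polygon, #008000→engrave S426 F2059: (126.04,104.63) → (334.72,102.41) → (263.43,22.69) → (334.47,132.90) → (126.04,104.63) (closed)

[2] `<polyline>` open polyline, #008000→engrave S426 F2059: (38.86,97.23) → (94.97,119.71) → (245.89,94.64)

[3] `<path>` regular polygon, #008000→engrave S426 F2059: (237.03,88.00) → (248.61,120.47) → (279.77,135.24) → (312.24,123.66) → (327.01,92.50) → (315.43,60.03) → (284.27,45.26) → (251.80,56.84) → (237.03,88.00) (closed)

[4] `<path>` rectangle, #008000→engrave S426 F2059: (84.06,138.38) → (111.54,138.38) → (111.54,71.04) → (84.06,71.04) → (84.06,138.38) (closed)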